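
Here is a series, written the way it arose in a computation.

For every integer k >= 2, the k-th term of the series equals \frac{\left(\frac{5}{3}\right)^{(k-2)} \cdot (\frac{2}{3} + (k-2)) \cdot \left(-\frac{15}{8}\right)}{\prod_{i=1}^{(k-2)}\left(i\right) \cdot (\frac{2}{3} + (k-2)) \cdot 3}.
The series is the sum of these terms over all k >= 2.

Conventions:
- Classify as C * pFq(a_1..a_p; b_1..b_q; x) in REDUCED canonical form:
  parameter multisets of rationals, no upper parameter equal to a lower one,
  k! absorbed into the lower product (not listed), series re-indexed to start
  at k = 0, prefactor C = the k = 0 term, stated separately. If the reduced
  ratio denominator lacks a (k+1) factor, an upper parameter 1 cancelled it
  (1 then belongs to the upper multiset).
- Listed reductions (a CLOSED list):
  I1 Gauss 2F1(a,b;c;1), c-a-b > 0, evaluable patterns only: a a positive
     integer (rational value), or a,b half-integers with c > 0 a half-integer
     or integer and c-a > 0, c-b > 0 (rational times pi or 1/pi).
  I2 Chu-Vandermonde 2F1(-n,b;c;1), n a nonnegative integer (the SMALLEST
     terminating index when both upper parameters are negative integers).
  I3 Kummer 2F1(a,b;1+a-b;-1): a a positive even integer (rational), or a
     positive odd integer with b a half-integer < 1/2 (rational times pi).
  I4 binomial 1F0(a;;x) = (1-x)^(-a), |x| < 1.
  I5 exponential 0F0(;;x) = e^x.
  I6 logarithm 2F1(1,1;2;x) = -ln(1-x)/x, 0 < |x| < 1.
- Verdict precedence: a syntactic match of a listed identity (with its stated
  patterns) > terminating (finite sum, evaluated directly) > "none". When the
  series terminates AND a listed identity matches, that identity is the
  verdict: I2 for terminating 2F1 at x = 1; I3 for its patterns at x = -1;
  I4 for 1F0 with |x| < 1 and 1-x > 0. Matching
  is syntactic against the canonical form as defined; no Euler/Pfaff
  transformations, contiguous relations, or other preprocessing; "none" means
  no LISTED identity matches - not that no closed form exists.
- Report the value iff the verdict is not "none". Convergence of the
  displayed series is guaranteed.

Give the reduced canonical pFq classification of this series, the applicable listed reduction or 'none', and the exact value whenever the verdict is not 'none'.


The series (x = \frac{5}{3}) is 0F0: upper {-}, lower {-}, prefactor -\frac{5}{8}. Verdict: the exponential series (I5) matches (the 0F0 exponential series at x = \frac{5}{3}). Exact value: \left(-\frac{5}{8}\right) \cdot e^{\frac{5}{3}}.

The tell: with t_0 = -\frac{5}{8}, the product of the first k integers (C = -5/8) is k!.
Ratio: r(k) = \frac{5}{3} * 1 / [(k+1)] - poly over poly, x = \frac{5}{3} from leading terms; C = -\frac{5}{8} at k = 0.


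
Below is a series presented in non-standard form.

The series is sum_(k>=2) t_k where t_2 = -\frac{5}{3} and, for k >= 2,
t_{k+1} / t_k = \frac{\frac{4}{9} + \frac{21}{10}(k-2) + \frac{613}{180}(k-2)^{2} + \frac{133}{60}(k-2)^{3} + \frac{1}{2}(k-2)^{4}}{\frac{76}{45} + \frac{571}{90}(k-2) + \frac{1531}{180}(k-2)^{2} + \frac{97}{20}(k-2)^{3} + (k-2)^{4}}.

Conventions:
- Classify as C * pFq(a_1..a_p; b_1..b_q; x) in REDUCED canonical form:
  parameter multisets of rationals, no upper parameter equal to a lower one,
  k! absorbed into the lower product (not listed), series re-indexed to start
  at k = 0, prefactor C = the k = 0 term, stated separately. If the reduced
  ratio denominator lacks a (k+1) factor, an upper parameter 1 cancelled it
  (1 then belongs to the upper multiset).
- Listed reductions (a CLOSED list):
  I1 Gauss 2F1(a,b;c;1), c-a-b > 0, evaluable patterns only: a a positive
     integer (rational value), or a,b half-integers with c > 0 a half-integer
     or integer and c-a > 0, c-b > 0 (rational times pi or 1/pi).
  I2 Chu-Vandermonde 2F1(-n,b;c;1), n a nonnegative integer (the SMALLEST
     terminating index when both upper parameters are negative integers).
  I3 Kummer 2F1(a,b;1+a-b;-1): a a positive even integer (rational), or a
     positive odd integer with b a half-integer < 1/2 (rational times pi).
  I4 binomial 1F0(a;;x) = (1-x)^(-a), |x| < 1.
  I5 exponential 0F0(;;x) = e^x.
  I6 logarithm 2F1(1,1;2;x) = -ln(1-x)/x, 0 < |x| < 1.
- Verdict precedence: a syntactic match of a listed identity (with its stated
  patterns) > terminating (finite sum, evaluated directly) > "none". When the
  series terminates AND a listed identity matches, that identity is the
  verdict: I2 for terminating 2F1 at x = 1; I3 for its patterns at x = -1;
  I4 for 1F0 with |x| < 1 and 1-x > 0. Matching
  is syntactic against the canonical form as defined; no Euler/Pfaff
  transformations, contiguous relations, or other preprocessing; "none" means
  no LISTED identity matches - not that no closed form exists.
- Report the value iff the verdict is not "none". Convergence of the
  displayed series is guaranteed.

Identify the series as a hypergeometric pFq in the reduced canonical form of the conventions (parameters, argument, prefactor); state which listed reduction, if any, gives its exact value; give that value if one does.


Canonical form: C = -\frac{5}{3} times 2F1 with upper {\frac{1}{2}, \frac{5}{3}}, lower {\frac{19}{12}}, x = \frac{1}{2}. Verdict: none (x = \frac{1}{2}): each listed identity misses the multisets {\frac{1}{2}, \frac{5}{3}} ; {\frac{19}{12}}.

Key step: t_0 = -\frac{5}{3} here, and the parameter 8/5 appears in both the upper and lower lists and cancels (alongside the other common factor).
Step ratio: r(k) = \frac{1}{2} * (k+\frac{1}{2}) (k+\frac{5}{3}) / [(k+\frac{19}{12}) (k+1)] - rational in k, leading ratio \frac{1}{2}; with t_0 = -\frac{5}{3}, classification follows.


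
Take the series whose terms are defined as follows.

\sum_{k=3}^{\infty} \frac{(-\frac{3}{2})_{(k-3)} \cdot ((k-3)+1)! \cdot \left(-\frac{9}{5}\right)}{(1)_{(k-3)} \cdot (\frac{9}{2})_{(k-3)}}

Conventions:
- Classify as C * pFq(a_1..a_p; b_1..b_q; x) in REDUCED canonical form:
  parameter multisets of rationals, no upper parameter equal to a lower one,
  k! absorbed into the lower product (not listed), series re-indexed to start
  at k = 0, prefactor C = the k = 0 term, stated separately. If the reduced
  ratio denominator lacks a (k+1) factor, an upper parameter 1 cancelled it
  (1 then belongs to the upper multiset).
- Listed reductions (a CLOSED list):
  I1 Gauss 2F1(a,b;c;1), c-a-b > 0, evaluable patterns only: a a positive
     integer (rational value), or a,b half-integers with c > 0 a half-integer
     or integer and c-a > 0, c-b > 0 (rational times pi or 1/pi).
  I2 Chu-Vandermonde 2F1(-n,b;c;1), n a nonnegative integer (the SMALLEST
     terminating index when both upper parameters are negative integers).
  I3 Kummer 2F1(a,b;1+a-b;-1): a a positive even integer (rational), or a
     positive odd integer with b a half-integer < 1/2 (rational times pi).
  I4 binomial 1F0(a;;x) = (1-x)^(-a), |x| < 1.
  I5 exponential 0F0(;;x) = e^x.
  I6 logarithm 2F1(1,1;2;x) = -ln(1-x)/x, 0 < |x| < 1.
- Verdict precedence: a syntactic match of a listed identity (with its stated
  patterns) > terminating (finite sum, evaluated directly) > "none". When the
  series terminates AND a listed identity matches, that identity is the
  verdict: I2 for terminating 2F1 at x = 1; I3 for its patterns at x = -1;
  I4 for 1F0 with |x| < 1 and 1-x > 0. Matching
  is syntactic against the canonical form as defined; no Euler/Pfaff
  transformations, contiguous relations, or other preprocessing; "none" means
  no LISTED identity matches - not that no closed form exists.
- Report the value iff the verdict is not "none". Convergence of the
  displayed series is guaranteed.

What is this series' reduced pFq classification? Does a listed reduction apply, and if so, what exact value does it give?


x = 1 here; the reduced form reads 2F1, upper {-\frac{3}{2}, 2}, lower {\frac{9}{2}}, C = -\frac{9}{5}. Verdict: the Gauss summation I1 matches (x = 1: the Gamma ratio telescopes since c-a-b = 4 > 0 and a = 2 in Z>0). Exact value: -\frac{63}{80}.

Key observation: t_0 = -\frac{9}{5} here, and the factorial ratio (C = -9/5, x = 1) (k+a-1)!/(a-1)! is a rising factorial (a)_k.
Step ratio: r(k) = 1 * (k-\frac{3}{2}) (k+2) / [(k+\frac{9}{2}) (k+1)] ; factor over Q: parameters, x = 1, and C = -\frac{9}{5}.


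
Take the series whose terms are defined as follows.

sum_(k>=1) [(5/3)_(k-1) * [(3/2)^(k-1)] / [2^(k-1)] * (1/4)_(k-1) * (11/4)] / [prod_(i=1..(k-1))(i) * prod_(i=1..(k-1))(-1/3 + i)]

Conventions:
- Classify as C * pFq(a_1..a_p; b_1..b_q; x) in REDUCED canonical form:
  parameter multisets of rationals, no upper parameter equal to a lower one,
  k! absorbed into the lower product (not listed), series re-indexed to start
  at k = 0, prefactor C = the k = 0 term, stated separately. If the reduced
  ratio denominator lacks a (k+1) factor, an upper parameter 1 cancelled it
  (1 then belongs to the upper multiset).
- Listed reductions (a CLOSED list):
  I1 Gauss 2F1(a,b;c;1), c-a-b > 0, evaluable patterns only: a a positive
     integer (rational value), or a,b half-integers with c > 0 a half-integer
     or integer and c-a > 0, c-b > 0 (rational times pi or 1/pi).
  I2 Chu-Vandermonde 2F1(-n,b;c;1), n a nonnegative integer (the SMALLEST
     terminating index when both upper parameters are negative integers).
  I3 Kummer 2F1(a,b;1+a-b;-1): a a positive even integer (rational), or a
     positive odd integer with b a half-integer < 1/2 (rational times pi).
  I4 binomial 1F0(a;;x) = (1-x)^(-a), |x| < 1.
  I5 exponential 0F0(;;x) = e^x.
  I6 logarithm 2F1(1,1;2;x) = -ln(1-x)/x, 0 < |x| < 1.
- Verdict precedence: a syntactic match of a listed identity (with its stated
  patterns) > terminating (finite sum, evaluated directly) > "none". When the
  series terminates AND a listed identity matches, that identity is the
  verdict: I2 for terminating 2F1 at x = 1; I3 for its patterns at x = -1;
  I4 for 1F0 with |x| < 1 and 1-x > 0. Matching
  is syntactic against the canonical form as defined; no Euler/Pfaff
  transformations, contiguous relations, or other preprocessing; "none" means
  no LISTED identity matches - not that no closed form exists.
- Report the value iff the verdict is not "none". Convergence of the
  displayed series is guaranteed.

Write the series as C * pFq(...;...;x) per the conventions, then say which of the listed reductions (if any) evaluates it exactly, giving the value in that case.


With C = 11/4: the canonical form is 2F1(1/4, 5/3; 2/3; 3/4). Verdict: none (x = 3/4): each listed identity misses the multisets {1/4, 5/3} ; {2/3}.

Key observation: t_0 = 11/4 here, and the product of the first k integers (prefactor 11/4) is k!.
Ratio: r(k) = (3/4) * (k+1/4) (k+5/3) / [(k+2/3) (k+1)] ; factor over Q: parameters, x = (3/4), and C = 11/4.


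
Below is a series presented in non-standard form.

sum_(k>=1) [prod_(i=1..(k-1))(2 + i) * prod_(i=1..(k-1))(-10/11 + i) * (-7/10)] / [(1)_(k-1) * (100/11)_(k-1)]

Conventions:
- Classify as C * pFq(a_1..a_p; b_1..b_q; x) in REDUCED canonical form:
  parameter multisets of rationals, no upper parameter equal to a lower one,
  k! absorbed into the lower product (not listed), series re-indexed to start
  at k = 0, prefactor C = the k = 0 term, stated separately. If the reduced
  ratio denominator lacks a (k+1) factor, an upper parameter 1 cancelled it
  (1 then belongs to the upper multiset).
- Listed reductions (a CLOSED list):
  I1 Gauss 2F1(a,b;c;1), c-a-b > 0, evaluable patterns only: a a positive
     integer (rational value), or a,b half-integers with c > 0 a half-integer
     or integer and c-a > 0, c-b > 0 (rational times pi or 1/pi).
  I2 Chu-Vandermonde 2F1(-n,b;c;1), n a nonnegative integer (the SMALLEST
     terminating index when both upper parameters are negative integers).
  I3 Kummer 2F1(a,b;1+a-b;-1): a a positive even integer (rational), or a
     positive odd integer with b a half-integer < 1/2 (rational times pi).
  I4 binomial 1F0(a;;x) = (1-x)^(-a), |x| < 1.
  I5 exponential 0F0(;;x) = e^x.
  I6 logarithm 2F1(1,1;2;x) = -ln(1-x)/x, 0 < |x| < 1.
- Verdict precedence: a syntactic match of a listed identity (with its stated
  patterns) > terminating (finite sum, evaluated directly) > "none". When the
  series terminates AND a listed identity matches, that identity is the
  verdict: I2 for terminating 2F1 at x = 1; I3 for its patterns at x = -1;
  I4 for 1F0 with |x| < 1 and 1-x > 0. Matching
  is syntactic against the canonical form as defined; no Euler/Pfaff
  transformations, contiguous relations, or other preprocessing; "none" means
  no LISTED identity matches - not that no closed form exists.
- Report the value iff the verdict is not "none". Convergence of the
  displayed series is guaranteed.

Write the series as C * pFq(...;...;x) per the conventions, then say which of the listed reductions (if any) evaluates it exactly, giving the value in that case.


x = 1 here; the reduced form reads 2F1, upper {1/11, 3}, lower {100/11}, C = -7/10. Verdict: Gauss (I1, integer-parameter pattern) fires (x = 1: the Gamma ratio telescopes since c-a-b = 6 > 0 and a = 3 in Z>0). Hence: -77519/106480.

The tell: from the first term -7/10: the running product (C = -7/10) telescopes to a rising factorial.
Ratio: r(k) = 1 * (k+1/11) (k+3) / [(k+100/11) (k+1)] ; factor over Q: parameters, x = 1, and C = -7/10.


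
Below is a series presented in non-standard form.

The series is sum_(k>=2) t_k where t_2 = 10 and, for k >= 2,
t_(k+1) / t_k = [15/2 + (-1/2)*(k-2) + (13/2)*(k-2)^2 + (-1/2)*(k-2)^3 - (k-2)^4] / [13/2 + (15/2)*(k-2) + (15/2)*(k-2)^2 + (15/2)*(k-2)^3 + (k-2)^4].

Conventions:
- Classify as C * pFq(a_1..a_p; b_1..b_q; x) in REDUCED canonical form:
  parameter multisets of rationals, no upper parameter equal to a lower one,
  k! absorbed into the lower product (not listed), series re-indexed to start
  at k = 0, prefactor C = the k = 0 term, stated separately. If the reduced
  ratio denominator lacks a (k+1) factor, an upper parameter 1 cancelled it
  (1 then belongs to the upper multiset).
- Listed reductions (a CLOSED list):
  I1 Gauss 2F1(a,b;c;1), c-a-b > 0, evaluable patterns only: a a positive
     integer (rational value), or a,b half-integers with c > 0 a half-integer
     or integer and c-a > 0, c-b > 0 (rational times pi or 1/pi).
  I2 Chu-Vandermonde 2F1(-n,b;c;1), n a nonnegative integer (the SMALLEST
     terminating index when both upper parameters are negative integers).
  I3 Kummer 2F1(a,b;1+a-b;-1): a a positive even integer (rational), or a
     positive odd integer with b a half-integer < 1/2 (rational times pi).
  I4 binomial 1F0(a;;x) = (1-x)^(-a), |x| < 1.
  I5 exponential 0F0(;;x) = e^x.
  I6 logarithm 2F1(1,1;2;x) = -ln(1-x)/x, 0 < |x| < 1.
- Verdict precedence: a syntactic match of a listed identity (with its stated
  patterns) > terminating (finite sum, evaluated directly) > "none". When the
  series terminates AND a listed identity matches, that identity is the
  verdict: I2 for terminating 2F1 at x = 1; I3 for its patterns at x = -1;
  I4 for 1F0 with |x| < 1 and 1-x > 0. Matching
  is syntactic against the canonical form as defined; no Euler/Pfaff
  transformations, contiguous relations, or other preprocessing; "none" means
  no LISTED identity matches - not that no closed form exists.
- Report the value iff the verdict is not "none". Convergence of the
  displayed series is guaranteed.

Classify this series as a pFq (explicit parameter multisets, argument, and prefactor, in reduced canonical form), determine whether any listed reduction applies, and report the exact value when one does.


Prefactor 10, argument -1: 2F1 with upper {-5/2, 3} over lower {13/2}. Verdict at x = -1: Kummer's theorem (I3) matches (x = -1; c = 13/2 equals 1+a-b for upper {-5/2, 3}: listed pattern). Exact value: (17325/2048) * pi.

Key step: from the first term 10: cancel k^2 + 1 from the displayed ratio first; then prefactor 10.
Term ratio: r(k) = (-1) * (k-5/2) (k+3) / [(k+13/2) (k+1)] - rational in k, leading ratio (-1); with t_0 = 10, classification follows.


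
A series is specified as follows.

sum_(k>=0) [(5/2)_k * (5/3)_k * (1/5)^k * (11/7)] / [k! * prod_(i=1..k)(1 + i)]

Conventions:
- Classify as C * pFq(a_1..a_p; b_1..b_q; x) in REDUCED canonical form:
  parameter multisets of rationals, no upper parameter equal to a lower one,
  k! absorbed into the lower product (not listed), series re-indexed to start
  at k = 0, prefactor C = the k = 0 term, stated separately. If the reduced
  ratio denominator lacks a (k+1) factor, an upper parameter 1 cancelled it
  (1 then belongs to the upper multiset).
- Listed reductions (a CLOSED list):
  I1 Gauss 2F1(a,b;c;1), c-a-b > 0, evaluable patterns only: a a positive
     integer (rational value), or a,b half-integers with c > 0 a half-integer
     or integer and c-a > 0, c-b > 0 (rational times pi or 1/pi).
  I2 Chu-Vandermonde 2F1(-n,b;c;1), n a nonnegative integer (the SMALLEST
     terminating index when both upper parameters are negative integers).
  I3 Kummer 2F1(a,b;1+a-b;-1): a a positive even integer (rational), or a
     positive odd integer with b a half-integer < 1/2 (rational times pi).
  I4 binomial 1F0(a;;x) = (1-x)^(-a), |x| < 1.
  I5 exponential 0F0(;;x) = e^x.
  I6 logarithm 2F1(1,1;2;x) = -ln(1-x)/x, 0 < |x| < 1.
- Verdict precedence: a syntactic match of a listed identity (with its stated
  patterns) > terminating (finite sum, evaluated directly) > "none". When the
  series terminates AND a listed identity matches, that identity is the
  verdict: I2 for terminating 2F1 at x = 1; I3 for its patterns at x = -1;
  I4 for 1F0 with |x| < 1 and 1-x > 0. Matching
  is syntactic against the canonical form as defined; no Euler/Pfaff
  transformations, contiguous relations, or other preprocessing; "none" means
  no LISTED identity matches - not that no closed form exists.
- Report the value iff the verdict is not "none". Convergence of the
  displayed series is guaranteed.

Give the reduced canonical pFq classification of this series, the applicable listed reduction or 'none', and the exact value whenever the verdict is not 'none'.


Reduced: x = 1/5, 2F1, upper = {5/3, 5/2}, lower = {2}, C = 11/7. Verdict: none. Every listed pattern misses the 2F1 form at 1/5, upper {5/3, 5/2}.

First insight: with t_0 = 11/7, the lower running product (prefactor 11/7) is a rising factorial.
Step ratio: r(k) = (1/5) * (k+5/3) (k+5/2) / [(k+2) (k+1)] - poly over poly, x = (1/5) from leading terms; C = 11/7 at k = 0.


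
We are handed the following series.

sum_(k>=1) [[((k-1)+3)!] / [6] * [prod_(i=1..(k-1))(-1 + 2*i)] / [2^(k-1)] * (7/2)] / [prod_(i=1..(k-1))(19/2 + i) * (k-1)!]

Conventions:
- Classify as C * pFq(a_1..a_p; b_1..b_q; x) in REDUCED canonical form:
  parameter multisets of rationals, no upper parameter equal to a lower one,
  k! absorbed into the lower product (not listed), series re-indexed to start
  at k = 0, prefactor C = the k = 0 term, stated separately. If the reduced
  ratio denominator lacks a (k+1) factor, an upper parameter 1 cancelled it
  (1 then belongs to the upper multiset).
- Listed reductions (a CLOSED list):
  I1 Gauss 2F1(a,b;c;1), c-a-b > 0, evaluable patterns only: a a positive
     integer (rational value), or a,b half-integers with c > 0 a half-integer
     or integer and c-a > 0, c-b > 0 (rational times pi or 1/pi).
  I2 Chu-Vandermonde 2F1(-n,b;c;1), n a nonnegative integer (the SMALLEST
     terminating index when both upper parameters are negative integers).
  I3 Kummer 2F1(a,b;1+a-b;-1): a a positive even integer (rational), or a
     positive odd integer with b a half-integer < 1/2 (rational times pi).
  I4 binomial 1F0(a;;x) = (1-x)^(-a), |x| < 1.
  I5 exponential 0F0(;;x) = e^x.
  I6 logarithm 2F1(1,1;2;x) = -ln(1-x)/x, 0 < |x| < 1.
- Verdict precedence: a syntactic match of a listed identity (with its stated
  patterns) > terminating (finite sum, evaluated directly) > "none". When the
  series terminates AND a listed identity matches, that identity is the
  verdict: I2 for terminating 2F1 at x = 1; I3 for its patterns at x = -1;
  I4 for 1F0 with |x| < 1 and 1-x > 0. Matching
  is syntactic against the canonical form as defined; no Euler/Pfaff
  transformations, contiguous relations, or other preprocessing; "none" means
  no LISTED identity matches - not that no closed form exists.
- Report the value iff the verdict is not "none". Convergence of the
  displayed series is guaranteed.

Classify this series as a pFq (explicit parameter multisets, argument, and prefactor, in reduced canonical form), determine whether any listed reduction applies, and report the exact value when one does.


The tell: from the first term 7/2: the odd product 1*3*...*(2k-1) (C = 7/2, x = 1) is 2^k (1/2)_k.
Step ratio: r(k) = 1 * (k+1/2) (k+4) / [(k+21/2) (k+1)] - rational; roots negated = parameters, x = 1, C = 7/2.

At argument 1: a 2F1 with upper {1/2, 4}, lower {21/2}, scaled by C = 7/2. Verdict: the Gauss summation I1 fires (x = 1: the Gamma ratio telescopes since c-a-b = 6 > 0 and a = 4 in Z>0). Sum: 20995/4608.


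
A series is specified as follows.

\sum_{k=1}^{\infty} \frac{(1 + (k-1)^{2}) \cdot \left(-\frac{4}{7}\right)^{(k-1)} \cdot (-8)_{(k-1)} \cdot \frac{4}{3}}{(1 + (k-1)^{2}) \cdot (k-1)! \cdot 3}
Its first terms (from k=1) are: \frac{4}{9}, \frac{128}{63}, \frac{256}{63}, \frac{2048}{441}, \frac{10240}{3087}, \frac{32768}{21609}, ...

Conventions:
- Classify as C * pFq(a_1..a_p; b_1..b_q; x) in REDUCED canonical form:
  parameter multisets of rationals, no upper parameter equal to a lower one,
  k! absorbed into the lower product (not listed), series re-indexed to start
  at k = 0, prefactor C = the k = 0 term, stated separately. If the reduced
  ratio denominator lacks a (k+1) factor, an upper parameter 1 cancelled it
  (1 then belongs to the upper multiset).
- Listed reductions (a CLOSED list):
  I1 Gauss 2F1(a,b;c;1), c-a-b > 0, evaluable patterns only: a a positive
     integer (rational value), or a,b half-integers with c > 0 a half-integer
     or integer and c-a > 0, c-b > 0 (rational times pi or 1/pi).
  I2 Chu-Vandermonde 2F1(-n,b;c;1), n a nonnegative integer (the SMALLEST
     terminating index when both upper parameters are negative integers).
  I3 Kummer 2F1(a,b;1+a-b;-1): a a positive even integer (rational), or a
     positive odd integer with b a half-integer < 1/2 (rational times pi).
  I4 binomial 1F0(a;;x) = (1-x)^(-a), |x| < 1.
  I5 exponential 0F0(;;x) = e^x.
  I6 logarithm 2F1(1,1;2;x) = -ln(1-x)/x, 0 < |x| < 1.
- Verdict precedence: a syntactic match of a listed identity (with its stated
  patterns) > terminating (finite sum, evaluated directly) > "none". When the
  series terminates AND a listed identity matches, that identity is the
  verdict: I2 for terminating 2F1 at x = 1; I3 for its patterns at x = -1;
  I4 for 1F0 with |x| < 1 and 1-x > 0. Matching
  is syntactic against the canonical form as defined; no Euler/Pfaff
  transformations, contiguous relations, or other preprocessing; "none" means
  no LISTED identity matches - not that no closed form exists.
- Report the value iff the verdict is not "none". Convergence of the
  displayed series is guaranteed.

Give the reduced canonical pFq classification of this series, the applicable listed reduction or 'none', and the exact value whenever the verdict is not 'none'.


Prefactor \frac{4}{9}, argument -\frac{4}{7}: 1F0 with upper {-8} over lower {-}. Verdict: the I4 binomial reduction applies (the 1F0 binomial series: exponent 8, x = -\frac{4}{7}). Hence: \frac{857435524}{51883209}.

First insight: x = -\frac{4}{7} and striking the common factor k^2 + 1 reduces the term (prefactor 4/9).
Ratio: r(k) = -\frac{4}{7} * (k-8) / [(k+1)] - poly over poly, x = -\frac{4}{7} from leading terms; C = \frac{4}{9} at k = 0.


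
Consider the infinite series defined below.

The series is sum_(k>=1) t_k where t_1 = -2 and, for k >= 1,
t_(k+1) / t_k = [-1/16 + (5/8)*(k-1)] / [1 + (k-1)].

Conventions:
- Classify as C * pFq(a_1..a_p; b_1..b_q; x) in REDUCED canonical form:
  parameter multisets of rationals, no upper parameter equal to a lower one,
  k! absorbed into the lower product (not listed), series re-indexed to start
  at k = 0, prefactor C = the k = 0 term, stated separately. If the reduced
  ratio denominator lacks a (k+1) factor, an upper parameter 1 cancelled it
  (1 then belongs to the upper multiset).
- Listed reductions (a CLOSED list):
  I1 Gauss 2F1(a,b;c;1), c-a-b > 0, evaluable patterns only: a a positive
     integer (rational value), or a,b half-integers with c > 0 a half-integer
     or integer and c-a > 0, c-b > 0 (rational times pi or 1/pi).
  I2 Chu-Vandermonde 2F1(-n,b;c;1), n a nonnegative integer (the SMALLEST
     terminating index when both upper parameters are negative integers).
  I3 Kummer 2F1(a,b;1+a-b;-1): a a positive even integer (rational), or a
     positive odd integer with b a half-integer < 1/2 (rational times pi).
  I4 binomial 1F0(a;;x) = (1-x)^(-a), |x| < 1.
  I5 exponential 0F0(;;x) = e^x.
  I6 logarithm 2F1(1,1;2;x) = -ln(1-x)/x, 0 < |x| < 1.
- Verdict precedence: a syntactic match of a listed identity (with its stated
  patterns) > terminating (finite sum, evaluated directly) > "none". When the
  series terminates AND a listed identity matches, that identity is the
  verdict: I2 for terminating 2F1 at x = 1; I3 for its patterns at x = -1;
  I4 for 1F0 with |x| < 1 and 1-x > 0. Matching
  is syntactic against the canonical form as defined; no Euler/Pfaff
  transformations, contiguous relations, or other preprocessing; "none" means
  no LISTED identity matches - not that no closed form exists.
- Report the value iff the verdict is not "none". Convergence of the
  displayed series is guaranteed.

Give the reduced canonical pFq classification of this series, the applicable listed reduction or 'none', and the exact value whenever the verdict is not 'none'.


Canonical form: C = -2 times 1F0 with upper {-1/10}, lower {-}, x = 5/8. Verdict: this is the I4 binomial reduction (the 1F0 binomial series: exponent 1/10, x = 5/8). Hence: (-2) * (3/8)^(1/10).

Key step: x = (5/8) and the expanded ratio factors over Q; C = -2, x = 5/8, roots give parameters.
Step ratio: r(k) = (5/8) * (k-1/10) / [(k+1)] - rational; roots negated = parameters, x = (5/8), C = -2.


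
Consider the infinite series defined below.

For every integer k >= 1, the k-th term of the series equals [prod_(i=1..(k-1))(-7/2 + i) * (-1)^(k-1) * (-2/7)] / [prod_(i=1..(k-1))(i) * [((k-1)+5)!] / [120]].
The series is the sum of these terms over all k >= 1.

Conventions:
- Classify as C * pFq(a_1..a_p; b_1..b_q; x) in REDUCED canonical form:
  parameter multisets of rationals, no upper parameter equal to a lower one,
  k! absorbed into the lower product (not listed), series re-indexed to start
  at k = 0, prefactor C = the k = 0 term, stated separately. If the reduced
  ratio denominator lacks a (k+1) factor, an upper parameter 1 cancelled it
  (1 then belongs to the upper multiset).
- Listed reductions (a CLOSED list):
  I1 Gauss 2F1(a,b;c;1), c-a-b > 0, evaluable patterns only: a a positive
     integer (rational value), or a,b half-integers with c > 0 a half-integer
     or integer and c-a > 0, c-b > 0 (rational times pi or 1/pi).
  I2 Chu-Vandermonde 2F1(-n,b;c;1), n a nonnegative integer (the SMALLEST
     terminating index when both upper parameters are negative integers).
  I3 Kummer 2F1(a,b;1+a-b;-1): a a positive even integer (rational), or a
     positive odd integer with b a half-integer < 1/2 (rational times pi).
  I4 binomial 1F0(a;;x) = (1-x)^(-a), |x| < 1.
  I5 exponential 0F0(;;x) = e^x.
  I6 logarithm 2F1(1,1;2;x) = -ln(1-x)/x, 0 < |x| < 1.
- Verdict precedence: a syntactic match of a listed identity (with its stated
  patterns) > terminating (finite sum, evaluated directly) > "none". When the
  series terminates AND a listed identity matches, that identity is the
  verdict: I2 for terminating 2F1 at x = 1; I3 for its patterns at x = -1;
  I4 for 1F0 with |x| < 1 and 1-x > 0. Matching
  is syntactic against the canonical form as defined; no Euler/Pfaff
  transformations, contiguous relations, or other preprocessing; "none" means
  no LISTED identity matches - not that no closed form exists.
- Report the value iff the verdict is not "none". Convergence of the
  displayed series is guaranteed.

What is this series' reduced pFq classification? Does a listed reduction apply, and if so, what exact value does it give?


The series (x = -1) is 1F1: upper {-5/2}, lower {6}, prefactor -2/7. Verdict: none (x = -1): each listed identity misses the multisets {-5/2} ; {6}.

The tell: t_0 being -2/7, the product of the first k integers (C = -2/7) is k!.
Adjacent-term ratio: r(k) = (-1) * (k-5/2) / [(k+6) (k+1)] - rational in k. x = (-1); t_0 = -2/7; negate the roots.


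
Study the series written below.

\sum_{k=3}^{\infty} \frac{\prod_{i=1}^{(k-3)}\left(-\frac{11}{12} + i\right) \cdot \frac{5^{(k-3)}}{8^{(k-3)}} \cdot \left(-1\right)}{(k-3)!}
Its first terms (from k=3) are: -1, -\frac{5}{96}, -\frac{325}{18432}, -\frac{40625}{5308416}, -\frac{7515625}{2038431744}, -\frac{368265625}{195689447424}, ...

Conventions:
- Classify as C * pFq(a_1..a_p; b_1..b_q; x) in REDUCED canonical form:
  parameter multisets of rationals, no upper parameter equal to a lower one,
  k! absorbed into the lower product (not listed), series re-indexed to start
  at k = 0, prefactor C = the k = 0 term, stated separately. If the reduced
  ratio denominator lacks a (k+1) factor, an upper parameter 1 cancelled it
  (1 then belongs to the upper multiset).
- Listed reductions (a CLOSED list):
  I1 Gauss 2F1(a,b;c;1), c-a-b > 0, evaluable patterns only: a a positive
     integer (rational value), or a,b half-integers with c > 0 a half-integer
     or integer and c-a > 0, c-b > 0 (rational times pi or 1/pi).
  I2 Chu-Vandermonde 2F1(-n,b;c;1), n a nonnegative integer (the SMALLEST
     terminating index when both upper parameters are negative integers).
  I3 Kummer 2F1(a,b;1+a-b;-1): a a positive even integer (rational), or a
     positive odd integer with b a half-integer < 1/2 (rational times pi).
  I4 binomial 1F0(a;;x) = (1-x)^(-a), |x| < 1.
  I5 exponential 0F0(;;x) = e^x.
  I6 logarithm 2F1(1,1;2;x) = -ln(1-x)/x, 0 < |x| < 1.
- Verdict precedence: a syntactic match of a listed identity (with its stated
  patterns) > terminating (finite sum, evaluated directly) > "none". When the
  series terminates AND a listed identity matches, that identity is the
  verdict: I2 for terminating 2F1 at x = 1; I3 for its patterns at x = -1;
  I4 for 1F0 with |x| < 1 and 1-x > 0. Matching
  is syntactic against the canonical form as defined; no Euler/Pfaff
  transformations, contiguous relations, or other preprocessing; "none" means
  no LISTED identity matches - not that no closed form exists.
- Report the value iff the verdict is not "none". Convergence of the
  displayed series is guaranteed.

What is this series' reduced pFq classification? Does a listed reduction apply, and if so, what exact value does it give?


Canonical form: C = -1 times 1F0 with upper {\frac{1}{12}}, lower {-}, x = \frac{5}{8}. Verdict: this is binomial (I4) (the 1F0 binomial series: exponent -1/12, x = \frac{5}{8}). Exact value: \left(-1\right) \cdot \left(\frac{3}{8}\right)^{-\frac{1}{12}}.

The tell: t_0 being -1, the two geometric factors (C = -1) combine into one argument.
Step ratio: r(k) = \frac{5}{8} * (k+\frac{1}{12}) / [(k+1)] - poly over poly, x = \frac{5}{8} from leading terms; C = -1 at k = 0.


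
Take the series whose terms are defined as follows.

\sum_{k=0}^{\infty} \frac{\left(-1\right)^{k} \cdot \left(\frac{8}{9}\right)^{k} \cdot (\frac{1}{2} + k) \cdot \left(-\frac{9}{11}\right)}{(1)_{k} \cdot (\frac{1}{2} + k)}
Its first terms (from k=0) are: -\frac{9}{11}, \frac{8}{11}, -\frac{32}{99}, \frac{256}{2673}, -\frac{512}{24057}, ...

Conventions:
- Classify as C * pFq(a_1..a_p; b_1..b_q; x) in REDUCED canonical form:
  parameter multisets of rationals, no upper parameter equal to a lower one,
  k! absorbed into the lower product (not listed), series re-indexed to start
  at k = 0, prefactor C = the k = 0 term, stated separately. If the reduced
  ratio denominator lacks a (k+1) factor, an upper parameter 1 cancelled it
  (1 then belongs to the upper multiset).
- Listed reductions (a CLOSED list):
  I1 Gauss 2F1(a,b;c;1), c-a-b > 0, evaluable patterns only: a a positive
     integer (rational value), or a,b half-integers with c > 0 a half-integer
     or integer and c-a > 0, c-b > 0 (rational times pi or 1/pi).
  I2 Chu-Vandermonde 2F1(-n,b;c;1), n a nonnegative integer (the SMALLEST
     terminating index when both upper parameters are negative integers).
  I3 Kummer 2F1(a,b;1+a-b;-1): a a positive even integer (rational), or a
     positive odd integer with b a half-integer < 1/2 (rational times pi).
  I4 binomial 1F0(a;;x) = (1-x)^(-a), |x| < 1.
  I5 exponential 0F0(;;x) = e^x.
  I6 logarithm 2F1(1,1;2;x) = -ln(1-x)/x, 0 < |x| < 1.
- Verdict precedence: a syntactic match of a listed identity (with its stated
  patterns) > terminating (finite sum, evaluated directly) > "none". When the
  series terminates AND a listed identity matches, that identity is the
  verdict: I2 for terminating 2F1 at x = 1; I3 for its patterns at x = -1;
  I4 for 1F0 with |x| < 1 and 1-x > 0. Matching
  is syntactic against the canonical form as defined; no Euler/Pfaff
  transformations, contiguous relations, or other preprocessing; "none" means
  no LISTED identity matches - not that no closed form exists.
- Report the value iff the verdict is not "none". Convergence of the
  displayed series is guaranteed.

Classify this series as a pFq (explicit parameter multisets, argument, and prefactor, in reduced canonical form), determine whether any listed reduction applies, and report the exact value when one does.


Canonical form: C = -\frac{9}{11} times 0F0 with upper {-}, lower {-}, x = -\frac{8}{9}. Verdict (x = -\frac{8}{9}): the exponential series (I5) applies (the 0F0 exponential series at x = -\frac{8}{9}). Sum: \left(-\frac{9}{11}\right) \cdot e^{-\frac{8}{9}}.

The tell: t_0 being -\frac{9}{11}, (1)_k (prefactor -9/11) is k! itself.
Term ratio: r(k) = -\frac{8}{9} * 1 / [(k+1)] - rational in k, leading ratio -\frac{8}{9}; with t_0 = -\frac{9}{11}, classification follows.


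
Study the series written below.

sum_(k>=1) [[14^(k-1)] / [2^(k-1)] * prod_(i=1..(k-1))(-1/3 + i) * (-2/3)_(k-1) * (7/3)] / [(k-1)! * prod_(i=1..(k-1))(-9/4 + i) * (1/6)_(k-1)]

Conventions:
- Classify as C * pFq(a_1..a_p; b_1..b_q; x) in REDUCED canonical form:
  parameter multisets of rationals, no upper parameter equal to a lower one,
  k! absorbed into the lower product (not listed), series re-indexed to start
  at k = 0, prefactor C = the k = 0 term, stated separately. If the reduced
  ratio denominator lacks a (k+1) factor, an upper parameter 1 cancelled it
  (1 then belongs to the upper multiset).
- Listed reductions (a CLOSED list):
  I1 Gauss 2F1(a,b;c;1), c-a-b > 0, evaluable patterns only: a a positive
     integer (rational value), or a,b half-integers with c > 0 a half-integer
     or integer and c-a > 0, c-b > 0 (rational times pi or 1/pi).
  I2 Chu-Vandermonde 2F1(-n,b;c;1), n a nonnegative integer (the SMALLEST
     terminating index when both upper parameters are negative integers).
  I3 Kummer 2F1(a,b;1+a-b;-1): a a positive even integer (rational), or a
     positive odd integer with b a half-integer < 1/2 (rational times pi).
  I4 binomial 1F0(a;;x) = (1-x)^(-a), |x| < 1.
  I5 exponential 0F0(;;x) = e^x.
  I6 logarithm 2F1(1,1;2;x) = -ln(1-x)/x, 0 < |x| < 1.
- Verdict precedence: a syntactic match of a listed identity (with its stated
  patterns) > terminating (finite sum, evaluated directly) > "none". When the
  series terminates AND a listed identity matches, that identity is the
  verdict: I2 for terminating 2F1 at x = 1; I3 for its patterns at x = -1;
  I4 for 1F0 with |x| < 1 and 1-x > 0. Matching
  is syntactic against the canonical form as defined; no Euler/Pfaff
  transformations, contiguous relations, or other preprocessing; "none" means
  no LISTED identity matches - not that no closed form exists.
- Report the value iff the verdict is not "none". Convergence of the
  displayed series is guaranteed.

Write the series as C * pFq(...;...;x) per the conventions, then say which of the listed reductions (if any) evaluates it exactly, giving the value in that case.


Key observation: with t_0 = 7/3, the two k-th powers (prefactor 7/3) combine into one argument.
Step ratio: r(k) = 7 * (k-2/3) (k+2/3) / [(k-5/4) (k+1/6) (k+1)] - rational in k, leading ratio 7; with t_0 = 7/3, classification follows.

At argument 7: a 2F2 with upper {-2/3, 2/3}, lower {-5/4, 1/6}, scaled by C = 7/3. Verdict: none. No listed pattern accepts 2F2(-2/3, 2/3; -5/4, 1/6; 7).


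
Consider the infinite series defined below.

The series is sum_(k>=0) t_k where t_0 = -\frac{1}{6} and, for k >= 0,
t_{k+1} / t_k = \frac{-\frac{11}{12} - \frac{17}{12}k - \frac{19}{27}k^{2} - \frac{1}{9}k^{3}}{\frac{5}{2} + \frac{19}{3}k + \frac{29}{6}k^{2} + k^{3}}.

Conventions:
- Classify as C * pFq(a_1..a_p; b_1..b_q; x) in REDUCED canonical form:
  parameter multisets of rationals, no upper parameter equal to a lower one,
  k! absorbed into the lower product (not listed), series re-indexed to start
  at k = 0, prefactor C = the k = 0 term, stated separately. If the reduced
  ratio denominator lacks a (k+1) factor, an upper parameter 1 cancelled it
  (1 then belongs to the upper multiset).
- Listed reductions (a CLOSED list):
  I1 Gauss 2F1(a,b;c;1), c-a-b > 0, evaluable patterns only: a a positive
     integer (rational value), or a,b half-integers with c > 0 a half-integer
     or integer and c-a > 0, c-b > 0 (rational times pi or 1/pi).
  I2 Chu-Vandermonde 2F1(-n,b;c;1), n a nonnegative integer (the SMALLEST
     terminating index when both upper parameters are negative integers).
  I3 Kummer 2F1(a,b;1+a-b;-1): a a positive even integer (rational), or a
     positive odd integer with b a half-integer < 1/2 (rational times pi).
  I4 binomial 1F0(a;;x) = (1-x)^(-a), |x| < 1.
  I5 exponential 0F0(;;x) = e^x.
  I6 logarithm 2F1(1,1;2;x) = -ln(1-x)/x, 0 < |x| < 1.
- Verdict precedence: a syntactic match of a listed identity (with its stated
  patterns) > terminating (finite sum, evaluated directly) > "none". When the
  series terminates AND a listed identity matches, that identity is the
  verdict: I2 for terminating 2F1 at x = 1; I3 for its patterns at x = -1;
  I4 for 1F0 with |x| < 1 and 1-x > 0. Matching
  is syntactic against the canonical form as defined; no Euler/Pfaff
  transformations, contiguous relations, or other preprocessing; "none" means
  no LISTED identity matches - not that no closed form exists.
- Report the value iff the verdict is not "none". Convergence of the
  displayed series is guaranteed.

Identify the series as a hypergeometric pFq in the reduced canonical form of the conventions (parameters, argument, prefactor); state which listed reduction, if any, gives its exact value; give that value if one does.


At argument -\frac{1}{9}: a 2F1 with upper {\frac{3}{2}, \frac{11}{6}}, lower {\frac{5}{6}}, scaled by C = -\frac{1}{6}. Verdict: none here - no I1-I6 shape fits x = -\frac{1}{9} with lower {\frac{5}{6}}.

First insight: with t_0 = -\frac{1}{6}, the expanded ratio factors over Q; C = -1/6, x = -1/9, roots give parameters.
Term ratio: r(k) = -\frac{1}{9} * (k+\frac{3}{2}) (k+\frac{11}{6}) / [(k+\frac{5}{6}) (k+1)] ; factor over Q: parameters, x = -\frac{1}{9}, and C = -\frac{1}{6}.


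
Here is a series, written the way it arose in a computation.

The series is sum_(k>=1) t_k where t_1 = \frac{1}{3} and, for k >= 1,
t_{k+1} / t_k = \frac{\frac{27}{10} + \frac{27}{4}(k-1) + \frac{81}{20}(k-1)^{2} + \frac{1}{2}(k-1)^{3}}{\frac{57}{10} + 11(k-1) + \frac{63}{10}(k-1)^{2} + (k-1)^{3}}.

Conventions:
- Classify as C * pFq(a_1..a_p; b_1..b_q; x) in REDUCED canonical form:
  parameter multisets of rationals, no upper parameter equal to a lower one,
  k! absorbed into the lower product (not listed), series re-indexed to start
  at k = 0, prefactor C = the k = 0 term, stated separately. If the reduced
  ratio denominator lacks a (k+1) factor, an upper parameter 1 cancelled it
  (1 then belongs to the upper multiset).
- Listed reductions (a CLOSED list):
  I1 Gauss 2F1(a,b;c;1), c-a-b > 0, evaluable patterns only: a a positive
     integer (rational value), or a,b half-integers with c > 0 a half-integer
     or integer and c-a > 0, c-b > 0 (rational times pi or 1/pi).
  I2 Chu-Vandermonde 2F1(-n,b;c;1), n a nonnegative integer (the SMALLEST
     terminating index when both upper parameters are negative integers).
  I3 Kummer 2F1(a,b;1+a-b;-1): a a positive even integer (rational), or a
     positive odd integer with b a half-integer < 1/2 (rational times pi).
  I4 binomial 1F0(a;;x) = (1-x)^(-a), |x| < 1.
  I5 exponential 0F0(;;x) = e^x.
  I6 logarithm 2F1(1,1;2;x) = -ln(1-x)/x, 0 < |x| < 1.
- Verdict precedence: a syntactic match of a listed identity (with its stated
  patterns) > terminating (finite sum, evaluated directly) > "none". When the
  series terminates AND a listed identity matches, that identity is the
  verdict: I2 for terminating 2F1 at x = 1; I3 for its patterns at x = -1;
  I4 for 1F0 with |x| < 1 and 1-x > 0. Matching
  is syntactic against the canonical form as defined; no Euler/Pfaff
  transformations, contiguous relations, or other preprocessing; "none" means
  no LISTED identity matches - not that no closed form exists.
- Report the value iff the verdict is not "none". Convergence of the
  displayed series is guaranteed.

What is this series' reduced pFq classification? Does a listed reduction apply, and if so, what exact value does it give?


The tell: t_0 being \frac{1}{3}, roots of the ratio polynomials (C = 1/3, x = 1/2) are the negated parameters.
Adjacent-term ratio: r(k) = \frac{1}{2} * (k+\frac{3}{5}) (k+6) / [(k+\frac{19}{5}) (k+1)] - rational in k. x = \frac{1}{2}; t_0 = \frac{1}{3}; negate the roots.

With C = \frac{1}{3}: the canonical form is 2F1(\frac{3}{5}, 6; \frac{19}{5}; \frac{1}{2}). Verdict: no listed reduction: x = \frac{1}{2} and upper {\frac{3}{5}, 6} fail every I1-I6 pattern.
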